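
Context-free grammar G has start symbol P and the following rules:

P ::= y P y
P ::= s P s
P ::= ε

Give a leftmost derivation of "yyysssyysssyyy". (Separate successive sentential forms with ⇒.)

P ⇒ yPy ⇒ yyPyy ⇒ yyyPyyy ⇒ yyysPsyyy ⇒ yyyssPssyyy ⇒ yyysssPsssyyy ⇒ yyysssyPysssyyy ⇒ yyysssyysssyyy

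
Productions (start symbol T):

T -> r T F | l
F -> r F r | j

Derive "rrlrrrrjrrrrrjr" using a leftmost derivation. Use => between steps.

T=>rTF=>rrTFF=>rrlFF=>rrlrFrF=>rrlrrFrrF=>rrlrrrFrrrF=>rrlrrrrFrrrrF=>rrlrrrrjrrrrF=>rrlrrrrjrrrrrFr=>rrlrrrrjrrrrrjr

T => rTF   [T -> r T F]
rTF => rrTFF   [T -> r T F]
rrTFF => rrlFF   [T -> l]
rrlFF => rrlrFrF   [F -> r F r]
rrlrFrF => rrlrrFrrF   [F -> r F r]
rrlrrFrrF => rrlrrrFrrrF   [F -> r F r]
rrlrrrFrrrF => rrlrrrrFrrrrF   [F -> r F r]
rrlrrrrFrrrrF => rrlrrrrjrrrrF   [F -> j]
rrlrrrrjrrrrF => rrlrrrrjrrrrrFr   [F -> r F r]
rrlrrrrjrrrrrFr => rrlrrrrjrrrrrjr   [F -> j]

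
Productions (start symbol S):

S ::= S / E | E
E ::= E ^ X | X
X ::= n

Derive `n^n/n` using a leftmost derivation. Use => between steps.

S => S/E   [S ::= S / E]
S/E => E/E   [S ::= E]
E/E => E^X/E   [E ::= E ^ X]
E^X/E => X^X/E   [E ::= X]
X^X/E => n^X/E   [X ::= n]
n^X/E => n^n/E   [X ::= n]
n^n/E => n^n/X   [E ::= X]
n^n/X => n^n/n   [X ::= n]

S => S/E => E/E => E^X/E => X^X/E => n^X/E => n^n/E => n^n/X => n^n/n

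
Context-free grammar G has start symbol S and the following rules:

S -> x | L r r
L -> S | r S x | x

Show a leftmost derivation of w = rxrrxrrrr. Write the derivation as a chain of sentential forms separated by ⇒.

S ⇒ Lrr   [S -> L r r]
Lrr ⇒ Srr   [L -> S]
Srr ⇒ Lrrrr   [S -> L r r]
Lrrrr ⇒ rSxrrrr   [L -> r S x]
rSxrrrr ⇒ rLrrxrrrr   [S -> L r r]
rLrrxrrrr ⇒ rSrrxrrrr   [L -> S]
rSrrxrrrr ⇒ rxrrxrrrr   [S -> x]

S ⇒ Lrr ⇒ Srr ⇒ Lrrrr ⇒ rSxrrrr ⇒ rLrrxrrrr ⇒ rSrrxrrrr ⇒ rxrrxrrrr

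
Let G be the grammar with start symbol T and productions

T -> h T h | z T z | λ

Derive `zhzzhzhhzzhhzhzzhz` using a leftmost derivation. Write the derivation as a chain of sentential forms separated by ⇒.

T ⇒ zTz ⇒ zhThz ⇒ zhzTzhz ⇒ zhzzTzzhz ⇒ zhzzhThzzhz ⇒ zhzzhzTzhzzhz ⇒ zhzzhzhThzhzzhz ⇒ zhzzhzhhThhzhzzhz ⇒ zhzzhzhhzTzhhzhzzhz ⇒ zhzzhzhhzzhhzhzzhz

T ⇒ zTz   [T -> z T z]
zTz ⇒ zhThz   [T -> h T h]
zhThz ⇒ zhzTzhz   [T -> z T z]
zhzTzhz ⇒ zhzzTzzhz   [T -> z T z]
zhzzTzzhz ⇒ zhzzhThzzhz   [T -> h T h]
zhzzhThzzhz ⇒ zhzzhzTzhzzhz   [T -> z T z]
zhzzhzTzhzzhz ⇒ zhzzhzhThzhzzhz   [T -> h T h]
zhzzhzhThzhzzhz ⇒ zhzzhzhhThhzhzzhz   [T -> h T h]
zhzzhzhhThhzhzzhz ⇒ zhzzhzhhzTzhhzhzzhz   [T -> z T z]
zhzzhzhhzTzhhzhzzhz ⇒ zhzzhzhhzzhhzhzzhz   [T -> λ]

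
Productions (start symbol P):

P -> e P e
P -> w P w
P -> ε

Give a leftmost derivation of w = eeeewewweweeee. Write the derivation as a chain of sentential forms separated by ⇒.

P⇒ePe⇒eePee⇒eeePeee⇒eeeePeeee⇒eeeewPweeee⇒eeeewePeweeee⇒eeeewewPweweeee⇒eeeewewweweeee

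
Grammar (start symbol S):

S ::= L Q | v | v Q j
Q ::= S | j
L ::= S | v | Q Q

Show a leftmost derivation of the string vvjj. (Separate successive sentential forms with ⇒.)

S ⇒ LQ ⇒ SQ ⇒ vQjQ ⇒ vSjQ ⇒ vvjQ ⇒ vvjj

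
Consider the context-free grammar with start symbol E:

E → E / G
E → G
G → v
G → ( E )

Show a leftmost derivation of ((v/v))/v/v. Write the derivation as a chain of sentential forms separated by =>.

E => E/G   [E → E / G]
E/G => E/G/G   [E → E / G]
E/G/G => G/G/G   [E → G]
G/G/G => (E)/G/G   [G → ( E )]
(E)/G/G => (G)/G/G   [E → G]
(G)/G/G => ((E))/G/G   [G → ( E )]
((E))/G/G => ((E/G))/G/G   [E → E / G]
((E/G))/G/G => ((G/G))/G/G   [E → G]
((G/G))/G/G => ((v/G))/G/G   [G → v]
((v/G))/G/G => ((v/v))/G/G   [G → v]
((v/v))/G/G => ((v/v))/v/G   [G → v]
((v/v))/v/G => ((v/v))/v/v   [G → v]

E => E/G => E/G/G => G/G/G => (E)/G/G => (G)/G/G => ((E))/G/G => ((E/G))/G/G => ((G/G))/G/G => ((v/G))/G/G => ((v/v))/G/G => ((v/v))/v/G => ((v/v))/v/v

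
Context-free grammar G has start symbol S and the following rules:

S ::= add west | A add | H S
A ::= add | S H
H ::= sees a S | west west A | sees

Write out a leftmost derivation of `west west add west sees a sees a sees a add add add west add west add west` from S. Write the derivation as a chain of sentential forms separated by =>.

S => H S => west west A S => west west S H S => west west add west H S => west west add west sees a S S => west west add west sees a H S S => west west add west sees a sees a S S S => west west add west sees a sees a H S S S => west west add west sees a sees a sees a S S S S => west west add west sees a sees a sees a A add S S S => west west add west sees a sees a sees a add add S S S => west west add west sees a sees a sees a add add add west S S => west west add west sees a sees a sees a add add add west add west S => west west add west sees a sees a sees a add add add west add west add west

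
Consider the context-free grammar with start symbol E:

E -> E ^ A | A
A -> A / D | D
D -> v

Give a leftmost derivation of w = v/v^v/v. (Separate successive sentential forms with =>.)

E => E^A   [E -> E ^ A]
E^A => A^A   [E -> A]
A^A => A/D^A   [A -> A / D]
A/D^A => D/D^A   [A -> D]
D/D^A => v/D^A   [D -> v]
v/D^A => v/v^A   [D -> v]
v/v^A => v/v^A/D   [A -> A / D]
v/v^A/D => v/v^D/D   [A -> D]
v/v^D/D => v/v^v/D   [D -> v]
v/v^v/D => v/v^v/v   [D -> v]

E=>E^A=>A^A=>A/D^A=>D/D^A=>v/D^A=>v/v^A=>v/v^A/D=>v/v^D/D=>v/v^v/D=>v/v^v/v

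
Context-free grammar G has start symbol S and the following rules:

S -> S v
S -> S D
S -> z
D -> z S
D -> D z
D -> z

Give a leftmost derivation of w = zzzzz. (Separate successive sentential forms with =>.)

S=>SD=>SDD=>SDDD=>zDDD=>zzDD=>zzDzD=>zzzzD=>zzzzz

S => SD   [S -> S D]
SD => SDD   [S -> S D]
SDD => SDDD   [S -> S D]
SDDD => zDDD   [S -> z]
zDDD => zzDD   [D -> z]
zzDD => zzDzD   [D -> D z]
zzDzD => zzzzD   [D -> z]
zzzzD => zzzzz   [D -> z]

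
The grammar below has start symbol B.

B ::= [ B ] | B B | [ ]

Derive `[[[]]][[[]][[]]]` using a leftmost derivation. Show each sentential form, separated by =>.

B => BB => [B]B => [[B]]B => [[[]]]B => [[[]]][B] => [[[]]][BB] => [[[]]][[B]B] => [[[]]][[[]]B] => [[[]]][[[]][B]] => [[[]]][[[]][[]]]

B => BB   [B ::= B B]
BB => [B]B   [B ::= [ B ]]
[B]B => [[B]]B   [B ::= [ B ]]
[[B]]B => [[[]]]B   [B ::= [ ]]
[[[]]]B => [[[]]][B]   [B ::= [ B ]]
[[[]]][B] => [[[]]][BB]   [B ::= B B]
[[[]]][BB] => [[[]]][[B]B]   [B ::= [ B ]]
[[[]]][[B]B] => [[[]]][[[]]B]   [B ::= [ ]]
[[[]]][[[]]B] => [[[]]][[[]][B]]   [B ::= [ B ]]
[[[]]][[[]][B]] => [[[]]][[[]][[]]]   [B ::= [ ]]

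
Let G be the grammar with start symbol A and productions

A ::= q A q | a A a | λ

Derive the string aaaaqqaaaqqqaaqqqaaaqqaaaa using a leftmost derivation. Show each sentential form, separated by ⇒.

A ⇒ aAa ⇒ aaAaa ⇒ aaaAaaa ⇒ aaaaAaaaa ⇒ aaaaqAqaaaa ⇒ aaaaqqAqqaaaa ⇒ aaaaqqaAaqqaaaa ⇒ aaaaqqaaAaaqqaaaa ⇒ aaaaqqaaaAaaaqqaaaa ⇒ aaaaqqaaaqAqaaaqqaaaa ⇒ aaaaqqaaaqqAqqaaaqqaaaa ⇒ aaaaqqaaaqqqAqqqaaaqqaaaa ⇒ aaaaqqaaaqqqaAaqqqaaaqqaaaa ⇒ aaaaqqaaaqqqaaqqqaaaqqaaaa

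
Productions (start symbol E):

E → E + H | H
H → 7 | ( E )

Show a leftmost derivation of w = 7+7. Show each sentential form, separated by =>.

E => E+H => H+H => 7+H => 7+7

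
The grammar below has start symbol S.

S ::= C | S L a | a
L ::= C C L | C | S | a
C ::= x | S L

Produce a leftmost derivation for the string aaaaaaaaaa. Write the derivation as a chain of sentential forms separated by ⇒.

S ⇒ C ⇒ SL ⇒ SLaL ⇒ SLaLaL ⇒ SLaLaLaL ⇒ SLaLaLaLaL ⇒ aLaLaLaLaL ⇒ aaaLaLaLaL ⇒ aaaaaLaLaL ⇒ aaaaaaaLaL ⇒ aaaaaaaaaL ⇒ aaaaaaaaaa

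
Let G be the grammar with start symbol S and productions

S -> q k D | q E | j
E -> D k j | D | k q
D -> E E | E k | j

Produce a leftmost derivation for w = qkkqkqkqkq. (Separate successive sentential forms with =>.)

S => qkD => qkEE => qkDE => qkEEE => qkDEE => qkEEEE => qkkqEEE => qkkqkqEE => qkkqkqkqE => qkkqkqkqkq

S => qkD   [S -> q k D]
qkD => qkEE   [D -> E E]
qkEE => qkDE   [E -> D]
qkDE => qkEEE   [D -> E E]
qkEEE => qkDEE   [E -> D]
qkDEE => qkEEEE   [D -> E E]
qkEEEE => qkkqEEE   [E -> k q]
qkkqEEE => qkkqkqEE   [E -> k q]
qkkqkqEE => qkkqkqkqE   [E -> k q]
qkkqkqkqE => qkkqkqkqkq   [E -> k q]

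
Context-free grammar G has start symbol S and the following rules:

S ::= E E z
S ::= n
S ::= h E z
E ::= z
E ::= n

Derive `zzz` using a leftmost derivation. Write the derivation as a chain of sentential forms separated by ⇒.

S ⇒ EEz ⇒ zEz ⇒ zzz

S ⇒ EEz   [S ::= E E z]
EEz ⇒ zEz   [E ::= z]
zEz ⇒ zzz   [E ::= z]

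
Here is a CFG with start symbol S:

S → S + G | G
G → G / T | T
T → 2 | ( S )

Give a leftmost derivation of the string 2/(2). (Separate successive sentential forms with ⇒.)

S⇒G⇒G/T⇒T/T⇒2/T⇒2/(S)⇒2/(G)⇒2/(T)⇒2/(2)

S ⇒ G   [S → G]
G ⇒ G/T   [G → G / T]
G/T ⇒ T/T   [G → T]
T/T ⇒ 2/T   [T → 2]
2/T ⇒ 2/(S)   [T → ( S )]
2/(S) ⇒ 2/(G)   [S → G]
2/(G) ⇒ 2/(T)   [G → T]
2/(T) ⇒ 2/(2)   [T → 2]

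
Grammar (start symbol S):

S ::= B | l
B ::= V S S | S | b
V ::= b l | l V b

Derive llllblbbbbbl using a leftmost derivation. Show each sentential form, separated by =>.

S=>B=>VSS=>lVbSS=>llVbbSS=>lllVbbbSS=>llllVbbbbSS=>llllblbbbbSS=>llllblbbbbBS=>llllblbbbbbS=>llllblbbbbbl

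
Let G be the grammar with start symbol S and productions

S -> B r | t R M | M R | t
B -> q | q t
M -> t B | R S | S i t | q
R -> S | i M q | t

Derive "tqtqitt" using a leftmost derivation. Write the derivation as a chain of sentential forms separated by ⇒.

S⇒MR⇒SitR⇒tRMitR⇒tSMitR⇒tMRMitR⇒tqRMitR⇒tqtMitR⇒tqtqitR⇒tqtqitt

S ⇒ MR   [S -> M R]
MR ⇒ SitR   [M -> S i t]
SitR ⇒ tRMitR   [S -> t R M]
tRMitR ⇒ tSMitR   [R -> S]
tSMitR ⇒ tMRMitR   [S -> M R]
tMRMitR ⇒ tqRMitR   [M -> q]
tqRMitR ⇒ tqtMitR   [R -> t]
tqtMitR ⇒ tqtqitR   [M -> q]
tqtqitR ⇒ tqtqitt   [R -> t]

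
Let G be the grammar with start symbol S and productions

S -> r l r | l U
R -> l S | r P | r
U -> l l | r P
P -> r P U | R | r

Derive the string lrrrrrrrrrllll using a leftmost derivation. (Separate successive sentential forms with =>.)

S => lU   [S -> l U]
lU => lrP   [U -> r P]
lrP => lrR   [P -> R]
lrR => lrrP   [R -> r P]
lrrP => lrrrPU   [P -> r P U]
lrrrPU => lrrrrPUU   [P -> r P U]
lrrrrPUU => lrrrrRUU   [P -> R]
lrrrrRUU => lrrrrrPUU   [R -> r P]
lrrrrrPUU => lrrrrrrUU   [P -> r]
lrrrrrrUU => lrrrrrrrPU   [U -> r P]
lrrrrrrrPU => lrrrrrrrrPUU   [P -> r P U]
lrrrrrrrrPUU => lrrrrrrrrrUU   [P -> r]
lrrrrrrrrrUU => lrrrrrrrrrllU   [U -> l l]
lrrrrrrrrrllU => lrrrrrrrrrllll   [U -> l l]

S => lU => lrP => lrR => lrrP => lrrrPU => lrrrrPUU => lrrrrRUU => lrrrrrPUU => lrrrrrrUU => lrrrrrrrPU => lrrrrrrrrPUU => lrrrrrrrrrUU => lrrrrrrrrrllU => lrrrrrrrrrllll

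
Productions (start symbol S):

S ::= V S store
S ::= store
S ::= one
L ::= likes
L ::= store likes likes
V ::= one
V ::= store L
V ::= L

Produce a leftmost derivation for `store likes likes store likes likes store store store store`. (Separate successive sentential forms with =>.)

S => V S store => L S store => store likes likes S store => store likes likes V S store store => store likes likes store L S store store => store likes likes store likes S store store => store likes likes store likes V S store store store => store likes likes store likes L S store store store => store likes likes store likes likes S store store store => store likes likes store likes likes store store store store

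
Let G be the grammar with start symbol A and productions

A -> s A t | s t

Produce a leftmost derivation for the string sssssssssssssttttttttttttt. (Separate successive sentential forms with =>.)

A => sAt   [A -> s A t]
sAt => ssAtt   [A -> s A t]
ssAtt => sssAttt   [A -> s A t]
sssAttt => ssssAtttt   [A -> s A t]
ssssAtttt => sssssAttttt   [A -> s A t]
sssssAttttt => ssssssAtttttt   [A -> s A t]
ssssssAtttttt => sssssssAttttttt   [A -> s A t]
sssssssAttttttt => ssssssssAtttttttt   [A -> s A t]
ssssssssAtttttttt => sssssssssAttttttttt   [A -> s A t]
sssssssssAttttttttt => ssssssssssAtttttttttt   [A -> s A t]
ssssssssssAtttttttttt => sssssssssssAttttttttttt   [A -> s A t]
sssssssssssAttttttttttt => ssssssssssssAtttttttttttt   [A -> s A t]
ssssssssssssAtttttttttttt => sssssssssssssttttttttttttt   [A -> s t]

A=>sAt=>ssAtt=>sssAttt=>ssssAtttt=>sssssAttttt=>ssssssAtttttt=>sssssssAttttttt=>ssssssssAtttttttt=>sssssssssAttttttttt=>ssssssssssAtttttttttt=>sssssssssssAttttttttttt=>ssssssssssssAtttttttttttt=>sssssssssssssttttttttttttt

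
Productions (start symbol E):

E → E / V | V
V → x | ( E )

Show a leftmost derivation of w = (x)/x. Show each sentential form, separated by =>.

E => E/V   [E → E / V]
E/V => V/V   [E → V]
V/V => (E)/V   [V → ( E )]
(E)/V => (V)/V   [E → V]
(V)/V => (x)/V   [V → x]
(x)/V => (x)/x   [V → x]

E => E/V => V/V => (E)/V => (V)/V => (x)/V => (x)/x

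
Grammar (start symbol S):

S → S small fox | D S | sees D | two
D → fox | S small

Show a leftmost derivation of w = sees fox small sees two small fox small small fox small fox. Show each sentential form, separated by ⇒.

S ⇒ S small fox   [S → S small fox]
S small fox ⇒ S small fox small fox   [S → S small fox]
S small fox small fox ⇒ D S small fox small fox   [S → D S]
D S small fox small fox ⇒ S small S small fox small fox   [D → S small]
S small S small fox small fox ⇒ sees D small S small fox small fox   [S → sees D]
sees D small S small fox small fox ⇒ sees fox small S small fox small fox   [D → fox]
sees fox small S small fox small fox ⇒ sees fox small sees D small fox small fox   [S → sees D]
sees fox small sees D small fox small fox ⇒ sees fox small sees S small small fox small fox   [D → S small]
sees fox small sees S small small fox small fox ⇒ sees fox small sees S small fox small small fox small fox   [S → S small fox]
sees fox small sees S small fox small small fox small fox ⇒ sees fox small sees two small fox small small fox small fox   [S → two]

S ⇒ S small fox ⇒ S small fox small fox ⇒ D S small fox small fox ⇒ S small S small fox small fox ⇒ sees D small S small fox small fox ⇒ sees fox small S small fox small fox ⇒ sees fox small sees D small fox small fox ⇒ sees fox small sees S small small fox small fox ⇒ sees fox small sees S small fox small small fox small fox ⇒ sees fox small sees two small fox small small fox small fox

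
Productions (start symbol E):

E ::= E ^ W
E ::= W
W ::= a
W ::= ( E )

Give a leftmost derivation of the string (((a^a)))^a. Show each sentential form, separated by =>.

E => E^W => W^W => (E)^W => (W)^W => ((E))^W => ((W))^W => (((E)))^W => (((E^W)))^W => (((W^W)))^W => (((a^W)))^W => (((a^a)))^W => (((a^a)))^a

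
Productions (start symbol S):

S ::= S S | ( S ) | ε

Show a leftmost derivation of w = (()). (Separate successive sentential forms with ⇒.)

S ⇒ SS ⇒ SSS ⇒ SSSS ⇒ (S)SSS ⇒ ((S))SSS ⇒ (())SSS ⇒ (())SS ⇒ (())S ⇒ (())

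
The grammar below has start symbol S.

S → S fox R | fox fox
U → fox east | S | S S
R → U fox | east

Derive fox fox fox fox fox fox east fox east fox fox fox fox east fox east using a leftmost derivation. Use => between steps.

S => S fox R   [S → S fox R]
S fox R => S fox R fox R   [S → S fox R]
S fox R fox R => S fox R fox R fox R   [S → S fox R]
S fox R fox R fox R => fox fox fox R fox R fox R   [S → fox fox]
fox fox fox R fox R fox R => fox fox fox U fox fox R fox R   [R → U fox]
fox fox fox U fox fox R fox R => fox fox fox S S fox fox R fox R   [U → S S]
fox fox fox S S fox fox R fox R => fox fox fox S fox R S fox fox R fox R   [S → S fox R]
fox fox fox S fox R S fox fox R fox R => fox fox fox S fox R fox R S fox fox R fox R   [S → S fox R]
fox fox fox S fox R fox R S fox fox R fox R => fox fox fox fox fox fox R fox R S fox fox R fox R   [S → fox fox]
fox fox fox fox fox fox R fox R S fox fox R fox R => fox fox fox fox fox fox east fox R S fox fox R fox R   [R → east]
fox fox fox fox fox fox east fox R S fox fox R fox R => fox fox fox fox fox fox east fox east S fox fox R fox R   [R → east]
fox fox fox fox fox fox east fox east S fox fox R fox R => fox fox fox fox fox fox east fox east fox fox fox fox R fox R   [S → fox fox]
fox fox fox fox fox fox east fox east fox fox fox fox R fox R => fox fox fox fox fox fox east fox east fox fox fox fox east fox R   [R → east]
fox fox fox fox fox fox east fox east fox fox fox fox east fox R => fox fox fox fox fox fox east fox east fox fox fox fox east fox east   [R → east]

S => S fox R => S fox R fox R => S fox R fox R fox R => fox fox fox R fox R fox R => fox fox fox U fox fox R fox R => fox fox fox S S fox fox R fox R => fox fox fox S fox R S fox fox R fox R => fox fox fox S fox R fox R S fox fox R fox R => fox fox fox fox fox fox R fox R S fox fox R fox R => fox fox fox fox fox fox east fox R S fox fox R fox R => fox fox fox fox fox fox east fox east S fox fox R fox R => fox fox fox fox fox fox east fox east fox fox fox fox R fox R => fox fox fox fox fox fox east fox east fox fox fox fox east fox R => fox fox fox fox fox fox east fox east fox fox fox fox east fox east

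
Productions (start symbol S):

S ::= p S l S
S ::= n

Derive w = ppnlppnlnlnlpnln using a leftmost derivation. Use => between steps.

S => pSlS   [S ::= p S l S]
pSlS => ppSlSlS   [S ::= p S l S]
ppSlSlS => ppnlSlS   [S ::= n]
ppnlSlS => ppnlpSlSlS   [S ::= p S l S]
ppnlpSlSlS => ppnlppSlSlSlS   [S ::= p S l S]
ppnlppSlSlSlS => ppnlppnlSlSlS   [S ::= n]
ppnlppnlSlSlS => ppnlppnlnlSlS   [S ::= n]
ppnlppnlnlSlS => ppnlppnlnlnlS   [S ::= n]
ppnlppnlnlnlS => ppnlppnlnlnlpSlS   [S ::= p S l S]
ppnlppnlnlnlpSlS => ppnlppnlnlnlpnlS   [S ::= n]
ppnlppnlnlnlpnlS => ppnlppnlnlnlpnln   [S ::= n]

S=>pSlS=>ppSlSlS=>ppnlSlS=>ppnlpSlSlS=>ppnlppSlSlSlS=>ppnlppnlSlSlS=>ppnlppnlnlSlS=>ppnlppnlnlnlS=>ppnlppnlnlnlpSlS=>ppnlppnlnlnlpnlS=>ppnlppnlnlnlpnln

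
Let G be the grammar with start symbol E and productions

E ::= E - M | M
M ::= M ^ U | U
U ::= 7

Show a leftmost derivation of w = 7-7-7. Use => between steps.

E => E-M => E-M-M => M-M-M => U-M-M => 7-M-M => 7-U-M => 7-7-M => 7-7-U => 7-7-7

E => E-M   [E ::= E - M]
E-M => E-M-M   [E ::= E - M]
E-M-M => M-M-M   [E ::= M]
M-M-M => U-M-M   [M ::= U]
U-M-M => 7-M-M   [U ::= 7]
7-M-M => 7-U-M   [M ::= U]
7-U-M => 7-7-M   [U ::= 7]
7-7-M => 7-7-U   [M ::= U]
7-7-U => 7-7-7   [U ::= 7]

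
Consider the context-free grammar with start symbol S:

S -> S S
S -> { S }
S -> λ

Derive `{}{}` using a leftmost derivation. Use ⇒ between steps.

S⇒SS⇒SSS⇒SSSS⇒{S}SSS⇒{}SSS⇒{}{S}SS⇒{}{}SS⇒{}{}S⇒{}{}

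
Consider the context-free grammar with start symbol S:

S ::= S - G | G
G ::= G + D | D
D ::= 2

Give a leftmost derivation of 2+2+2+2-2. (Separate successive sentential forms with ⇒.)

S⇒S-G⇒G-G⇒G+D-G⇒G+D+D-G⇒G+D+D+D-G⇒D+D+D+D-G⇒2+D+D+D-G⇒2+2+D+D-G⇒2+2+2+D-G⇒2+2+2+2-G⇒2+2+2+2-D⇒2+2+2+2-2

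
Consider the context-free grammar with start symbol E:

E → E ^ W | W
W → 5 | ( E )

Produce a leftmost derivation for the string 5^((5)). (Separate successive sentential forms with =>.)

E => E^W   [E → E ^ W]
E^W => W^W   [E → W]
W^W => 5^W   [W → 5]
5^W => 5^(E)   [W → ( E )]
5^(E) => 5^(W)   [E → W]
5^(W) => 5^((E))   [W → ( E )]
5^((E)) => 5^((W))   [E → W]
5^((W)) => 5^((5))   [W → 5]

E=>E^W=>W^W=>5^W=>5^(E)=>5^(W)=>5^((E))=>5^((W))=>5^((5))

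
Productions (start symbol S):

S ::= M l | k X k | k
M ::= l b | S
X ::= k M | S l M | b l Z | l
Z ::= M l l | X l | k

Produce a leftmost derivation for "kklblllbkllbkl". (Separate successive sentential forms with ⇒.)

S ⇒ Ml ⇒ Sl ⇒ kXkl ⇒ kSlMkl ⇒ kkXklMkl ⇒ kkSlMklMkl ⇒ kkMllMklMkl ⇒ kklbllMklMkl ⇒ kklblllbklMkl ⇒ kklblllbkllbkl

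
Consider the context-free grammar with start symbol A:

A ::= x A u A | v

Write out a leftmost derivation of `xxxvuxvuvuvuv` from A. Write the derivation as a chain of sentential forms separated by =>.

A => xAuA => xxAuAuA => xxxAuAuAuA => xxxvuAuAuA => xxxvuxAuAuAuA => xxxvuxvuAuAuA => xxxvuxvuvuAuA => xxxvuxvuvuvuA => xxxvuxvuvuvuv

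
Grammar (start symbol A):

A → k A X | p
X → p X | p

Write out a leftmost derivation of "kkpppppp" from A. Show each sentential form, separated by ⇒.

A ⇒ kAX   [A → k A X]
kAX ⇒ kkAXX   [A → k A X]
kkAXX ⇒ kkpXX   [A → p]
kkpXX ⇒ kkppXX   [X → p X]
kkppXX ⇒ kkpppXX   [X → p X]
kkpppXX ⇒ kkppppX   [X → p]
kkppppX ⇒ kkpppppX   [X → p X]
kkpppppX ⇒ kkpppppp   [X → p]

A ⇒ kAX ⇒ kkAXX ⇒ kkpXX ⇒ kkppXX ⇒ kkpppXX ⇒ kkppppX ⇒ kkpppppX ⇒ kkpppppp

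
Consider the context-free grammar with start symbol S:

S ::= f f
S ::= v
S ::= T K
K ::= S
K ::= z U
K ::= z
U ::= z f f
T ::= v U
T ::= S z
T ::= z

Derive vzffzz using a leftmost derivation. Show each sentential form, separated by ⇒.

S ⇒ TK ⇒ vUK ⇒ vzffK ⇒ vzffS ⇒ vzffTK ⇒ vzffzK ⇒ vzffzz

S ⇒ TK   [S ::= T K]
TK ⇒ vUK   [T ::= v U]
vUK ⇒ vzffK   [U ::= z f f]
vzffK ⇒ vzffS   [K ::= S]
vzffS ⇒ vzffTK   [S ::= T K]
vzffTK ⇒ vzffzK   [T ::= z]
vzffzK ⇒ vzffzz   [K ::= z]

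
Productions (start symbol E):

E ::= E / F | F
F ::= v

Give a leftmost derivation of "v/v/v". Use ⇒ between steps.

E ⇒ E/F   [E ::= E / F]
E/F ⇒ E/F/F   [E ::= E / F]
E/F/F ⇒ F/F/F   [E ::= F]
F/F/F ⇒ v/F/F   [F ::= v]
v/F/F ⇒ v/v/F   [F ::= v]
v/v/F ⇒ v/v/v   [F ::= v]

E⇒E/F⇒E/F/F⇒F/F/F⇒v/F/F⇒v/v/F⇒v/v/v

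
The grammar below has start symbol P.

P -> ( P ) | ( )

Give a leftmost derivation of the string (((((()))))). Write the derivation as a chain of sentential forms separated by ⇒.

P ⇒ (P) ⇒ ((P)) ⇒ (((P))) ⇒ ((((P)))) ⇒ (((((P))))) ⇒ (((((())))))

P ⇒ (P)   [P -> ( P )]
(P) ⇒ ((P))   [P -> ( P )]
((P)) ⇒ (((P)))   [P -> ( P )]
(((P))) ⇒ ((((P))))   [P -> ( P )]
((((P)))) ⇒ (((((P)))))   [P -> ( P )]
(((((P))))) ⇒ (((((())))))   [P -> ( )]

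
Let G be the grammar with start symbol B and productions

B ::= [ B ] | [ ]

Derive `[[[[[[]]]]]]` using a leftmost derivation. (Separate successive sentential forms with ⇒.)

B ⇒ [B]   [B ::= [ B ]]
[B] ⇒ [[B]]   [B ::= [ B ]]
[[B]] ⇒ [[[B]]]   [B ::= [ B ]]
[[[B]]] ⇒ [[[[B]]]]   [B ::= [ B ]]
[[[[B]]]] ⇒ [[[[[B]]]]]   [B ::= [ B ]]
[[[[[B]]]]] ⇒ [[[[[[]]]]]]   [B ::= [ ]]

B⇒[B]⇒[[B]]⇒[[[B]]]⇒[[[[B]]]]⇒[[[[[B]]]]]⇒[[[[[[]]]]]]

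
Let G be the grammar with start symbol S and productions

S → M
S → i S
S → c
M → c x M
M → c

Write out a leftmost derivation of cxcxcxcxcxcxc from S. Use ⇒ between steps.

S ⇒ M ⇒ cxM ⇒ cxcxM ⇒ cxcxcxM ⇒ cxcxcxcxM ⇒ cxcxcxcxcxM ⇒ cxcxcxcxcxcxM ⇒ cxcxcxcxcxcxc

S ⇒ M   [S → M]
M ⇒ cxM   [M → c x M]
cxM ⇒ cxcxM   [M → c x M]
cxcxM ⇒ cxcxcxM   [M → c x M]
cxcxcxM ⇒ cxcxcxcxM   [M → c x M]
cxcxcxcxM ⇒ cxcxcxcxcxM   [M → c x M]
cxcxcxcxcxM ⇒ cxcxcxcxcxcxM   [M → c x M]
cxcxcxcxcxcxM ⇒ cxcxcxcxcxcxc   [M → c]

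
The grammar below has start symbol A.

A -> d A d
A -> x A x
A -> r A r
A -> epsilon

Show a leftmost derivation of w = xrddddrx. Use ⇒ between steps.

A ⇒ xAx   [A -> x A x]
xAx ⇒ xrArx   [A -> r A r]
xrArx ⇒ xrdAdrx   [A -> d A d]
xrdAdrx ⇒ xrddAddrx   [A -> d A d]
xrddAddrx ⇒ xrddddrx   [A -> epsilon]

A ⇒ xAx ⇒ xrArx ⇒ xrdAdrx ⇒ xrddAddrx ⇒ xrddddrx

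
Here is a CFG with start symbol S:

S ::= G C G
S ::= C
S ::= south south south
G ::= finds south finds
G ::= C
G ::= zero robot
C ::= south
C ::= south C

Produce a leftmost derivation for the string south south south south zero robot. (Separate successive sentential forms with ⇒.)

S ⇒ G C G ⇒ C C G ⇒ south C C G ⇒ south south C G ⇒ south south south C G ⇒ south south south south G ⇒ south south south south zero robot

S ⇒ G C G   [S ::= G C G]
G C G ⇒ C C G   [G ::= C]
C C G ⇒ south C C G   [C ::= south C]
south C C G ⇒ south south C G   [C ::= south]
south south C G ⇒ south south south C G   [C ::= south C]
south south south C G ⇒ south south south south G   [C ::= south]
south south south south G ⇒ south south south south zero robot   [G ::= zero robot]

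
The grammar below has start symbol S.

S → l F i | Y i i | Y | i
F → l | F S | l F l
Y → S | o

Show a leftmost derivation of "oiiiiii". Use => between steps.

S => Yii => Sii => Yiiii => Siiii => Yiiiiii => oiiiiii

S => Yii   [S → Y i i]
Yii => Sii   [Y → S]
Sii => Yiiii   [S → Y i i]
Yiiii => Siiii   [Y → S]
Siiii => Yiiiiii   [S → Y i i]
Yiiiiii => oiiiiii   [Y → o]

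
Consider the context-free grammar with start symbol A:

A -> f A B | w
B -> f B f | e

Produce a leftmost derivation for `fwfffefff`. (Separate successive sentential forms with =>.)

A => fAB => fwB => fwfBf => fwffBff => fwfffBfff => fwfffefff

A => fAB   [A -> f A B]
fAB => fwB   [A -> w]
fwB => fwfBf   [B -> f B f]
fwfBf => fwffBff   [B -> f B f]
fwffBff => fwfffBfff   [B -> f B f]
fwfffBfff => fwfffefff   [B -> e]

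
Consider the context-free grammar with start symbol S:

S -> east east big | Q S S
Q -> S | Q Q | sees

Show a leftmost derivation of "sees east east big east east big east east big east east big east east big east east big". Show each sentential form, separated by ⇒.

S ⇒ Q S S   [S -> Q S S]
Q S S ⇒ S S S   [Q -> S]
S S S ⇒ Q S S S S   [S -> Q S S]
Q S S S S ⇒ S S S S S   [Q -> S]
S S S S S ⇒ Q S S S S S S   [S -> Q S S]
Q S S S S S S ⇒ sees S S S S S S   [Q -> sees]
sees S S S S S S ⇒ sees east east big S S S S S   [S -> east east big]
sees east east big S S S S S ⇒ sees east east big east east big S S S S   [S -> east east big]
sees east east big east east big S S S S ⇒ sees east east big east east big east east big S S S   [S -> east east big]
sees east east big east east big east east big S S S ⇒ sees east east big east east big east east big east east big S S   [S -> east east big]
sees east east big east east big east east big east east big S S ⇒ sees east east big east east big east east big east east big east east big S   [S -> east east big]
sees east east big east east big east east big east east big east east big S ⇒ sees east east big east east big east east big east east big east east big east east big   [S -> east east big]

S ⇒ Q S S ⇒ S S S ⇒ Q S S S S ⇒ S S S S S ⇒ Q S S S S S S ⇒ sees S S S S S S ⇒ sees east east big S S S S S ⇒ sees east east big east east big S S S S ⇒ sees east east big east east big east east big S S S ⇒ sees east east big east east big east east big east east big S S ⇒ sees east east big east east big east east big east east big east east big S ⇒ sees east east big east east big east east big east east big east east big east east big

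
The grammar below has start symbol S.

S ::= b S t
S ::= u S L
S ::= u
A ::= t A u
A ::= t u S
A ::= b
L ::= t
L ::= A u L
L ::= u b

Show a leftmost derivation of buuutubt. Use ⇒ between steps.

S ⇒ bSt   [S ::= b S t]
bSt ⇒ buSLt   [S ::= u S L]
buSLt ⇒ buuSLLt   [S ::= u S L]
buuSLLt ⇒ buuuLLt   [S ::= u]
buuuLLt ⇒ buuutLt   [L ::= t]
buuutLt ⇒ buuutubt   [L ::= u b]

S ⇒ bSt ⇒ buSLt ⇒ buuSLLt ⇒ buuuLLt ⇒ buuutLt ⇒ buuutubt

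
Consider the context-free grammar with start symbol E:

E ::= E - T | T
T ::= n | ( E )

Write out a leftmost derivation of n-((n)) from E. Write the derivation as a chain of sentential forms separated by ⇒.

E ⇒ E-T ⇒ T-T ⇒ n-T ⇒ n-(E) ⇒ n-(T) ⇒ n-((E)) ⇒ n-((T)) ⇒ n-((n))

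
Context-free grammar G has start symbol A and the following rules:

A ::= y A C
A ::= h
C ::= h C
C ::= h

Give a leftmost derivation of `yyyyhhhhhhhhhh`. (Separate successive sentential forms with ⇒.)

A ⇒ yAC ⇒ yyACC ⇒ yyyACCC ⇒ yyyyACCCC ⇒ yyyyhCCCC ⇒ yyyyhhCCCC ⇒ yyyyhhhCCCC ⇒ yyyyhhhhCCCC ⇒ yyyyhhhhhCCCC ⇒ yyyyhhhhhhCCC ⇒ yyyyhhhhhhhCCC ⇒ yyyyhhhhhhhhCC ⇒ yyyyhhhhhhhhhC ⇒ yyyyhhhhhhhhhh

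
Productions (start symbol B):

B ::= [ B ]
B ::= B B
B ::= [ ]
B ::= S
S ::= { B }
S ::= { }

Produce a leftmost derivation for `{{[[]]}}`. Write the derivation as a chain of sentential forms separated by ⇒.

B ⇒ S   [B ::= S]
S ⇒ {B}   [S ::= { B }]
{B} ⇒ {S}   [B ::= S]
{S} ⇒ {{B}}   [S ::= { B }]
{{B}} ⇒ {{[B]}}   [B ::= [ B ]]
{{[B]}} ⇒ {{[[]]}}   [B ::= [ ]]

B ⇒ S ⇒ {B} ⇒ {S} ⇒ {{B}} ⇒ {{[B]}} ⇒ {{[[]]}}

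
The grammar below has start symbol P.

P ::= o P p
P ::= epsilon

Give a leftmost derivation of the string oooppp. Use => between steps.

P => oPp   [P ::= o P p]
oPp => ooPpp   [P ::= o P p]
ooPpp => oooPppp   [P ::= o P p]
oooPppp => oooppp   [P ::= epsilon]

P => oPp => ooPpp => oooPppp => oooppp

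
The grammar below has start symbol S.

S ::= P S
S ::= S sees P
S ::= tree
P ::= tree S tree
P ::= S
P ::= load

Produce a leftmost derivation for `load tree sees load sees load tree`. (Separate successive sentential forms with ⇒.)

S ⇒ P S ⇒ load S ⇒ load S sees P ⇒ load S sees P sees P ⇒ load tree sees P sees P ⇒ load tree sees load sees P ⇒ load tree sees load sees S ⇒ load tree sees load sees P S ⇒ load tree sees load sees load S ⇒ load tree sees load sees load tree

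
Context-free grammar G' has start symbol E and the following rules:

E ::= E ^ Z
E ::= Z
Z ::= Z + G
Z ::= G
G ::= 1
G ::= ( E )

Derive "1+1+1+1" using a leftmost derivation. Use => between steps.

E => Z => Z+G => Z+G+G => Z+G+G+G => G+G+G+G => 1+G+G+G => 1+1+G+G => 1+1+1+G => 1+1+1+1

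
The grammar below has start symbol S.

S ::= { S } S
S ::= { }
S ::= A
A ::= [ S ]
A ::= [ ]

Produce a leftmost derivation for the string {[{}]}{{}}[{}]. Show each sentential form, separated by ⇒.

S ⇒ {S}S ⇒ {A}S ⇒ {[S]}S ⇒ {[{}]}S ⇒ {[{}]}{S}S ⇒ {[{}]}{{}}S ⇒ {[{}]}{{}}A ⇒ {[{}]}{{}}[S] ⇒ {[{}]}{{}}[{}]

S ⇒ {S}S   [S ::= { S } S]
{S}S ⇒ {A}S   [S ::= A]
{A}S ⇒ {[S]}S   [A ::= [ S ]]
{[S]}S ⇒ {[{}]}S   [S ::= { }]
{[{}]}S ⇒ {[{}]}{S}S   [S ::= { S } S]
{[{}]}{S}S ⇒ {[{}]}{{}}S   [S ::= { }]
{[{}]}{{}}S ⇒ {[{}]}{{}}A   [S ::= A]
{[{}]}{{}}A ⇒ {[{}]}{{}}[S]   [A ::= [ S ]]
{[{}]}{{}}[S] ⇒ {[{}]}{{}}[{}]   [S ::= { }]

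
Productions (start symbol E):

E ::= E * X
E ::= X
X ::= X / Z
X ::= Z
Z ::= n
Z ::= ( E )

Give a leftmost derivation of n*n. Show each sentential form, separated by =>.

E => E*X => X*X => Z*X => n*X => n*Z => n*n

E => E*X   [E ::= E * X]
E*X => X*X   [E ::= X]
X*X => Z*X   [X ::= Z]
Z*X => n*X   [Z ::= n]
n*X => n*Z   [X ::= Z]
n*Z => n*n   [Z ::= n]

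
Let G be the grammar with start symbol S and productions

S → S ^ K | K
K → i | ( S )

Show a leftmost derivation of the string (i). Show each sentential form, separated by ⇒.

S ⇒ K   [S → K]
K ⇒ (S)   [K → ( S )]
(S) ⇒ (K)   [S → K]
(K) ⇒ (i)   [K → i]

S ⇒ K ⇒ (S) ⇒ (K) ⇒ (i)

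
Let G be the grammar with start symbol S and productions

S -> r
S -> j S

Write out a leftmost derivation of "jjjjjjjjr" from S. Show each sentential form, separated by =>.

S => jS   [S -> j S]
jS => jjS   [S -> j S]
jjS => jjjS   [S -> j S]
jjjS => jjjjS   [S -> j S]
jjjjS => jjjjjS   [S -> j S]
jjjjjS => jjjjjjS   [S -> j S]
jjjjjjS => jjjjjjjS   [S -> j S]
jjjjjjjS => jjjjjjjjS   [S -> j S]
jjjjjjjjS => jjjjjjjjr   [S -> r]

S => jS => jjS => jjjS => jjjjS => jjjjjS => jjjjjjS => jjjjjjjS => jjjjjjjjS => jjjjjjjjr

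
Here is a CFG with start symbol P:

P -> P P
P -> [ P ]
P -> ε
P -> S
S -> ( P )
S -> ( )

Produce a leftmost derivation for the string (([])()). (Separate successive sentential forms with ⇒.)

P⇒PP⇒SP⇒(P)P⇒(PP)P⇒(SP)P⇒((P)P)P⇒(([P])P)P⇒(([])P)P⇒(([])S)P⇒(([])())P⇒(([])())

P ⇒ PP   [P -> P P]
PP ⇒ SP   [P -> S]
SP ⇒ (P)P   [S -> ( P )]
(P)P ⇒ (PP)P   [P -> P P]
(PP)P ⇒ (SP)P   [P -> S]
(SP)P ⇒ ((P)P)P   [S -> ( P )]
((P)P)P ⇒ (([P])P)P   [P -> [ P ]]
(([P])P)P ⇒ (([])P)P   [P -> ε]
(([])P)P ⇒ (([])S)P   [P -> S]
(([])S)P ⇒ (([])())P   [S -> ( )]
(([])())P ⇒ (([])())   [P -> ε]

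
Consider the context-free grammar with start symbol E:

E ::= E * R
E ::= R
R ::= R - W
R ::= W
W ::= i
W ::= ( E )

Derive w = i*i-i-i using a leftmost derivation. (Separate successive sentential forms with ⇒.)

E ⇒ E*R ⇒ R*R ⇒ W*R ⇒ i*R ⇒ i*R-W ⇒ i*R-W-W ⇒ i*W-W-W ⇒ i*i-W-W ⇒ i*i-i-W ⇒ i*i-i-i

E ⇒ E*R   [E ::= E * R]
E*R ⇒ R*R   [E ::= R]
R*R ⇒ W*R   [R ::= W]
W*R ⇒ i*R   [W ::= i]
i*R ⇒ i*R-W   [R ::= R - W]
i*R-W ⇒ i*R-W-W   [R ::= R - W]
i*R-W-W ⇒ i*W-W-W   [R ::= W]
i*W-W-W ⇒ i*i-W-W   [W ::= i]
i*i-W-W ⇒ i*i-i-W   [W ::= i]
i*i-i-W ⇒ i*i-i-i   [W ::= i]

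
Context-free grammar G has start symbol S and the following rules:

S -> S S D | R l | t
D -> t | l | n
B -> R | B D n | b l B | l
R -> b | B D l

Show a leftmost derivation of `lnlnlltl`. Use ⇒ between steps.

S ⇒ SSD   [S -> S S D]
SSD ⇒ RlSD   [S -> R l]
RlSD ⇒ BDllSD   [R -> B D l]
BDllSD ⇒ RDllSD   [B -> R]
RDllSD ⇒ BDlDllSD   [R -> B D l]
BDlDllSD ⇒ lDlDllSD   [B -> l]
lDlDllSD ⇒ lnlDllSD   [D -> n]
lnlDllSD ⇒ lnlnllSD   [D -> n]
lnlnllSD ⇒ lnlnlltD   [S -> t]
lnlnlltD ⇒ lnlnlltl   [D -> l]

S⇒SSD⇒RlSD⇒BDllSD⇒RDllSD⇒BDlDllSD⇒lDlDllSD⇒lnlDllSD⇒lnlnllSD⇒lnlnlltD⇒lnlnlltl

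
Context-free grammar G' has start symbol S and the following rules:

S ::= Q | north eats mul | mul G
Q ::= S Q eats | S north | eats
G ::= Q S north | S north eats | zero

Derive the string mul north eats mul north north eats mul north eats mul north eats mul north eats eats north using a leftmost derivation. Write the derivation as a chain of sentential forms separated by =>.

S => mul G => mul Q S north => mul S north S north => mul north eats mul north S north => mul north eats mul north Q north => mul north eats mul north S Q eats north => mul north eats mul north north eats mul Q eats north => mul north eats mul north north eats mul S Q eats eats north => mul north eats mul north north eats mul north eats mul Q eats eats north => mul north eats mul north north eats mul north eats mul S north eats eats north => mul north eats mul north north eats mul north eats mul north eats mul north eats eats north

S => mul G   [S ::= mul G]
mul G => mul Q S north   [G ::= Q S north]
mul Q S north => mul S north S north   [Q ::= S north]
mul S north S north => mul north eats mul north S north   [S ::= north eats mul]
mul north eats mul north S north => mul north eats mul north Q north   [S ::= Q]
mul north eats mul north Q north => mul north eats mul north S Q eats north   [Q ::= S Q eats]
mul north eats mul north S Q eats north => mul north eats mul north north eats mul Q eats north   [S ::= north eats mul]
mul north eats mul north north eats mul Q eats north => mul north eats mul north north eats mul S Q eats eats north   [Q ::= S Q eats]
mul north eats mul north north eats mul S Q eats eats north => mul north eats mul north north eats mul north eats mul Q eats eats north   [S ::= north eats mul]
mul north eats mul north north eats mul north eats mul Q eats eats north => mul north eats mul north north eats mul north eats mul S north eats eats north   [Q ::= S north]
mul north eats mul north north eats mul north eats mul S north eats eats north => mul north eats mul north north eats mul north eats mul north eats mul north eats eats north   [S ::= north eats mul]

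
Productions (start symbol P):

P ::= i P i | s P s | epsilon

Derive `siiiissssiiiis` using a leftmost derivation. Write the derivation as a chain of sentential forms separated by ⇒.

P ⇒ sPs ⇒ siPis ⇒ siiPiis ⇒ siiiPiiis ⇒ siiiiPiiiis ⇒ siiiisPsiiiis ⇒ siiiissPssiiiis ⇒ siiiissssiiiis

P ⇒ sPs   [P ::= s P s]
sPs ⇒ siPis   [P ::= i P i]
siPis ⇒ siiPiis   [P ::= i P i]
siiPiis ⇒ siiiPiiis   [P ::= i P i]
siiiPiiis ⇒ siiiiPiiiis   [P ::= i P i]
siiiiPiiiis ⇒ siiiisPsiiiis   [P ::= s P s]
siiiisPsiiiis ⇒ siiiissPssiiiis   [P ::= s P s]
siiiissPssiiiis ⇒ siiiissssiiiis   [P ::= epsilon]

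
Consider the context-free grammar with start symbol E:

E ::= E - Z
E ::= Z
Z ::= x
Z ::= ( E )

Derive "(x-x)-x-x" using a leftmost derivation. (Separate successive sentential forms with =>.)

E => E-Z   [E ::= E - Z]
E-Z => E-Z-Z   [E ::= E - Z]
E-Z-Z => Z-Z-Z   [E ::= Z]
Z-Z-Z => (E)-Z-Z   [Z ::= ( E )]
(E)-Z-Z => (E-Z)-Z-Z   [E ::= E - Z]
(E-Z)-Z-Z => (Z-Z)-Z-Z   [E ::= Z]
(Z-Z)-Z-Z => (x-Z)-Z-Z   [Z ::= x]
(x-Z)-Z-Z => (x-x)-Z-Z   [Z ::= x]
(x-x)-Z-Z => (x-x)-x-Z   [Z ::= x]
(x-x)-x-Z => (x-x)-x-x   [Z ::= x]

E => E-Z => E-Z-Z => Z-Z-Z => (E)-Z-Z => (E-Z)-Z-Z => (Z-Z)-Z-Z => (x-Z)-Z-Z => (x-x)-Z-Z => (x-x)-x-Z => (x-x)-x-x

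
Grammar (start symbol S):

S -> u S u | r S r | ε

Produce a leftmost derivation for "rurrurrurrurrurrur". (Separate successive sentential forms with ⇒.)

S ⇒ rSr ⇒ ruSur ⇒ rurSrur ⇒ rurrSrrur ⇒ rurruSurrur ⇒ rurrurSrurrur ⇒ rurrurrSrrurrur ⇒ rurrurruSurrurrur ⇒ rurrurrurSrurrurrur ⇒ rurrurrurrurrurrur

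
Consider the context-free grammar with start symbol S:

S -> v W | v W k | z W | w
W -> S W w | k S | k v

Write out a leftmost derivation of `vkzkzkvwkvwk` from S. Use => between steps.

S=>vWk=>vkSk=>vkzWk=>vkzkSk=>vkzkzWk=>vkzkzkSk=>vkzkzkvWk=>vkzkzkvSWwk=>vkzkzkvwWwk=>vkzkzkvwkvwk

S => vWk   [S -> v W k]
vWk => vkSk   [W -> k S]
vkSk => vkzWk   [S -> z W]
vkzWk => vkzkSk   [W -> k S]
vkzkSk => vkzkzWk   [S -> z W]
vkzkzWk => vkzkzkSk   [W -> k S]
vkzkzkSk => vkzkzkvWk   [S -> v W]
vkzkzkvWk => vkzkzkvSWwk   [W -> S W w]
vkzkzkvSWwk => vkzkzkvwWwk   [S -> w]
vkzkzkvwWwk => vkzkzkvwkvwk   [W -> k v]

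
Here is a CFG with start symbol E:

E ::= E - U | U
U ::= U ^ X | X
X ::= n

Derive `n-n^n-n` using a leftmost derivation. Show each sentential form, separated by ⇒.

E ⇒ E-U   [E ::= E - U]
E-U ⇒ E-U-U   [E ::= E - U]
E-U-U ⇒ U-U-U   [E ::= U]
U-U-U ⇒ X-U-U   [U ::= X]
X-U-U ⇒ n-U-U   [X ::= n]
n-U-U ⇒ n-U^X-U   [U ::= U ^ X]
n-U^X-U ⇒ n-X^X-U   [U ::= X]
n-X^X-U ⇒ n-n^X-U   [X ::= n]
n-n^X-U ⇒ n-n^n-U   [X ::= n]
n-n^n-U ⇒ n-n^n-X   [U ::= X]
n-n^n-X ⇒ n-n^n-n   [X ::= n]

E⇒E-U⇒E-U-U⇒U-U-U⇒X-U-U⇒n-U-U⇒n-U^X-U⇒n-X^X-U⇒n-n^X-U⇒n-n^n-U⇒n-n^n-X⇒n-n^n-n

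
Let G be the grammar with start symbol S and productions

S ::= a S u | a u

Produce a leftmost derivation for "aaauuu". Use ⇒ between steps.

S ⇒ aSu   [S ::= a S u]
aSu ⇒ aaSuu   [S ::= a S u]
aaSuu ⇒ aaauuu   [S ::= a u]

S ⇒ aSu ⇒ aaSuu ⇒ aaauuu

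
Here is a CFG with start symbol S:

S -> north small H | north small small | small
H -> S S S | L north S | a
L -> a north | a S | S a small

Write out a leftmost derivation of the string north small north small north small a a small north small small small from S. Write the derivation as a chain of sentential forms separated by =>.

S => north small H   [S -> north small H]
north small H => north small S S S   [H -> S S S]
north small S S S => north small north small H S S   [S -> north small H]
north small north small H S S => north small north small L north S S S   [H -> L north S]
north small north small L north S S S => north small north small S a small north S S S   [L -> S a small]
north small north small S a small north S S S => north small north small north small H a small north S S S   [S -> north small H]
north small north small north small H a small north S S S => north small north small north small a a small north S S S   [H -> a]
north small north small north small a a small north S S S => north small north small north small a a small north small S S   [S -> small]
north small north small north small a a small north small S S => north small north small north small a a small north small small S   [S -> small]
north small north small north small a a small north small small S => north small north small north small a a small north small small small   [S -> small]

S => north small H => north small S S S => north small north small H S S => north small north small L north S S S => north small north small S a small north S S S => north small north small north small H a small north S S S => north small north small north small a a small north S S S => north small north small north small a a small north small S S => north small north small north small a a small north small small S => north small north small north small a a small north small small small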